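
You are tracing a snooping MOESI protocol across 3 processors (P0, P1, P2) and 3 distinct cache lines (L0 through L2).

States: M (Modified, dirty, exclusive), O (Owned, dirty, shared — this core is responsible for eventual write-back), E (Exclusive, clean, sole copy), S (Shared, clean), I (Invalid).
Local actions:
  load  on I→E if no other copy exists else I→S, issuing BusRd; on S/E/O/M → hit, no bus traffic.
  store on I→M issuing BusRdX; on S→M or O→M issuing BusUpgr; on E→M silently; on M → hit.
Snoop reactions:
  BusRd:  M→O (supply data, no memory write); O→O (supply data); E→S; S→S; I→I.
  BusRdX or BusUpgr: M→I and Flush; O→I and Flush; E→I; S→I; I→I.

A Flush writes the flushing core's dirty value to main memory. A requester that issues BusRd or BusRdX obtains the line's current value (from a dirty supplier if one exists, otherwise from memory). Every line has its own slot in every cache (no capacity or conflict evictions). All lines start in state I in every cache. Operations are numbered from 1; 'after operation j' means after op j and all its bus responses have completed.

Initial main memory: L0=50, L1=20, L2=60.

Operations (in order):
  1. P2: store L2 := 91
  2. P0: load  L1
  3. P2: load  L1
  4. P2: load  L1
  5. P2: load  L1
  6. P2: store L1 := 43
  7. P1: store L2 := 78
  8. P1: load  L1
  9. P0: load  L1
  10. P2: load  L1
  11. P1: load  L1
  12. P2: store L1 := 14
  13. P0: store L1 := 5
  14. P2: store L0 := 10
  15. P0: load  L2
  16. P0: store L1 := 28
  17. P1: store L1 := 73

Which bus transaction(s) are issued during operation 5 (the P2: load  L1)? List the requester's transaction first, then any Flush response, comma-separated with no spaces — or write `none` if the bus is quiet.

1. P2: store L2 := 91  bus=[BusRdX]  L2: P0=I P1=I P2=M  mem[L2]=60
2. P0: load  L1  bus=[BusRd]  L1: P0=E P1=I P2=I  mem[L1]=20
3. P2: load  L1  bus=[BusRd]  L1: P0=S P1=I P2=S  mem[L1]=20
4. P2: load  L1  bus=[-]  L1: P0=S P1=I P2=S  mem[L1]=20
5. P2: load  L1  bus=[-]  L1: P0=S P1=I P2=S  mem[L1]=20
6. P2: store L1 := 43  bus=[BusUpgr]  L1: P0=I P1=I P2=M  mem[L1]=20
7. P1: store L2 := 78  bus=[BusRdX,Flush]  L2: P0=I P1=M P2=I  mem[L2]=91
8. P1: load  L1  bus=[BusRd]  L1: P0=I P1=S P2=O  mem[L1]=20
9. P0: load  L1  bus=[BusRd]  L1: P0=S P1=S P2=O  mem[L1]=20
10. P2: load  L1  bus=[-]  L1: P0=S P1=S P2=O  mem[L1]=20
11. P1: load  L1  bus=[-]  L1: P0=S P1=S P2=O  mem[L1]=20
12. P2: store L1 := 14  bus=[BusUpgr]  L1: P0=I P1=I P2=M  mem[L1]=20
13. P0: store L1 := 5  bus=[BusRdX,Flush]  L1: P0=M P1=I P2=I  mem[L1]=14
14. P2: store L0 := 10  bus=[BusRdX]  L0: P0=I P1=I P2=M  mem[L0]=50
15. P0: load  L2  bus=[BusRd]  L2: P0=S P1=O P2=I  mem[L2]=91
16. P0: store L1 := 28  bus=[-]  L1: P0=M P1=I P2=I  mem[L1]=14
17. P1: store L1 := 73  bus=[BusRdX,Flush]  L1: P0=I P1=M P2=I  mem[L1]=28

bus = none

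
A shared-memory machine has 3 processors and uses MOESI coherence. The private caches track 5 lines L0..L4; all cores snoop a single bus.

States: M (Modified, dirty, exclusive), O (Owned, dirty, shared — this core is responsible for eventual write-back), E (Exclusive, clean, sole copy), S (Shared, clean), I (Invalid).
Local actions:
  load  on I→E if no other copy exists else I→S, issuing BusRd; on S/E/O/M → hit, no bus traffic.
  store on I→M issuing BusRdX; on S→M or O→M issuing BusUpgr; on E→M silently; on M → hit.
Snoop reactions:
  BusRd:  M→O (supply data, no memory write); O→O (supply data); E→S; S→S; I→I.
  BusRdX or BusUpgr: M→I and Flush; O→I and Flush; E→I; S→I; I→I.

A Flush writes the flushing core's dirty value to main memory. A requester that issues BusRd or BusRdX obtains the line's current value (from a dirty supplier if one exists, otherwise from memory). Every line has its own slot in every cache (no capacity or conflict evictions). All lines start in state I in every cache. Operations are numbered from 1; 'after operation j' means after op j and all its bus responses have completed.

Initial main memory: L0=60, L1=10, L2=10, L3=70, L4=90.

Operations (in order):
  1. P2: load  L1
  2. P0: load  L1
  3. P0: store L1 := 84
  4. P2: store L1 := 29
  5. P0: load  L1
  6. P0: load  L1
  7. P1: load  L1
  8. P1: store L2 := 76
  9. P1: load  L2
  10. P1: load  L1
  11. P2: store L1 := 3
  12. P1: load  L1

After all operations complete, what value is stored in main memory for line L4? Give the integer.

memory[L4] = 90

step 1: P2: load  L1  ⟶  IIE  (L1)  txn=BusRd  M[L1]=10
step 2: P0: load  L1  ⟶  SIS  (L1)  txn=BusRd  M[L1]=10
step 3: P0: store L1 := 84  ⟶  MII  (L1)  txn=BusUpgr  M[L1]=10
step 4: P2: store L1 := 29  ⟶  IIM  (L1)  txn=BusRdX+Flush  M[L1]=84
step 5: P0: load  L1  ⟶  SIO  (L1)  txn=BusRd  M[L1]=84
step 6: P0: load  L1  ⟶  SIO  (L1)  txn=∅  M[L1]=84
step 7: P1: load  L1  ⟶  SSO  (L1)  txn=BusRd  M[L1]=84
step 8: P1: store L2 := 76  ⟶  IMI  (L2)  txn=BusRdX  M[L2]=10
step 9: P1: load  L2  ⟶  IMI  (L2)  txn=∅  M[L2]=10
step 10: P1: load  L1  ⟶  SSO  (L1)  txn=∅  M[L1]=84
step 11: P2: store L1 := 3  ⟶  IIM  (L1)  txn=BusUpgr  M[L1]=84
step 12: P1: load  L1  ⟶  ISO  (L1)  txn=BusRd  M[L1]=84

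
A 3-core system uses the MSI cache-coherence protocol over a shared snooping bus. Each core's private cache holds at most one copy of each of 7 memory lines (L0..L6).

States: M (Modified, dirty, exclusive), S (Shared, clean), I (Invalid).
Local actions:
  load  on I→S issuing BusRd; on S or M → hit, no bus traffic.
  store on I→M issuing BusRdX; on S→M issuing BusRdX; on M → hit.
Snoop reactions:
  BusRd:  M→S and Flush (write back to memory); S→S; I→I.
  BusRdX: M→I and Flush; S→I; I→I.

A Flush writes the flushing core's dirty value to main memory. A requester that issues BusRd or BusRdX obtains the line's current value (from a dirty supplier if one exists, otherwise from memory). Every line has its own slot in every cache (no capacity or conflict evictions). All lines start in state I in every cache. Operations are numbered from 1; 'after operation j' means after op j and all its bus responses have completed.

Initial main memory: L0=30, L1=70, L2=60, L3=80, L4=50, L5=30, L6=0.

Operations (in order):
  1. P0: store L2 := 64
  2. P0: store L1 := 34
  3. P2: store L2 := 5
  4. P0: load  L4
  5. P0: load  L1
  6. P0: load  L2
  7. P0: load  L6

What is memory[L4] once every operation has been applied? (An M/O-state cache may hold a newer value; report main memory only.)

1. P0: store L2 := 64  bus=[BusRdX]  L2: P0=M P1=I P2=I  mem[L2]=60
2. P0: store L1 := 34  bus=[BusRdX]  L1: P0=M P1=I P2=I  mem[L1]=70
3. P2: store L2 := 5  bus=[BusRdX,Flush]  L2: P0=I P1=I P2=M  mem[L2]=64
4. P0: load  L4  bus=[BusRd]  L4: P0=S P1=I P2=I  mem[L4]=50
5. P0: load  L1  bus=[-]  L1: P0=M P1=I P2=I  mem[L1]=70
6. P0: load  L2  bus=[BusRd,Flush]  L2: P0=S P1=I P2=S  mem[L2]=5
7. P0: load  L6  bus=[BusRd]  L6: P0=S P1=I P2=I  mem[L6]=0

memory[L4] = 50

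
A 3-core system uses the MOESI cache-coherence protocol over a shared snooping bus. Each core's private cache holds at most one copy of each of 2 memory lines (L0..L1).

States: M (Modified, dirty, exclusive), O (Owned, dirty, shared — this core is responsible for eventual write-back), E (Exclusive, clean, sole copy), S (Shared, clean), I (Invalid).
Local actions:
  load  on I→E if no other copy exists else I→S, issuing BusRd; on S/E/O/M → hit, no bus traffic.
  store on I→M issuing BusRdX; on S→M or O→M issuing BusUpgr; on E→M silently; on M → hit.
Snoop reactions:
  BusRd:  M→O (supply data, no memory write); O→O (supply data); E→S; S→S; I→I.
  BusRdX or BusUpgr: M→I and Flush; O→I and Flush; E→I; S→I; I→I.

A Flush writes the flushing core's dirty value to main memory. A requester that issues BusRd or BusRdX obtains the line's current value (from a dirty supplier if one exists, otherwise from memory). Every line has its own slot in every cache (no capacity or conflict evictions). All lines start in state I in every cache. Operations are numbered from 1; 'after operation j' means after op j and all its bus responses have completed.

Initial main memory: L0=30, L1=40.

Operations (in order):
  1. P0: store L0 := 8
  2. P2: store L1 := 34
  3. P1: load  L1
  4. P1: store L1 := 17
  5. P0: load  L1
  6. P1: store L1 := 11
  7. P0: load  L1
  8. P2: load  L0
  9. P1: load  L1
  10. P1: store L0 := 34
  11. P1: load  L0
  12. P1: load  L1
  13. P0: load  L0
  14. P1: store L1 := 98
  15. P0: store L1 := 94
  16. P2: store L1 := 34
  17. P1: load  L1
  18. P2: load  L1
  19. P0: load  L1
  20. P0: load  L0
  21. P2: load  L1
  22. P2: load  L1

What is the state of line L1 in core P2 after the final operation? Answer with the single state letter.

state = O

1. P0: store L0 := 8  bus=[BusRdX]  L0: P0=M P1=I P2=I  mem[L0]=30
2. P2: store L1 := 34  bus=[BusRdX]  L1: P0=I P1=I P2=M  mem[L1]=40
3. P1: load  L1  bus=[BusRd]  L1: P0=I P1=S P2=O  mem[L1]=40
4. P1: store L1 := 17  bus=[BusUpgr,Flush]  L1: P0=I P1=M P2=I  mem[L1]=34
5. P0: load  L1  bus=[BusRd]  L1: P0=S P1=O P2=I  mem[L1]=34
6. P1: store L1 := 11  bus=[BusUpgr]  L1: P0=I P1=M P2=I  mem[L1]=34
7. P0: load  L1  bus=[BusRd]  L1: P0=S P1=O P2=I  mem[L1]=34
8. P2: load  L0  bus=[BusRd]  L0: P0=O P1=I P2=S  mem[L0]=30
9. P1: load  L1  bus=[-]  L1: P0=S P1=O P2=I  mem[L1]=34
10. P1: store L0 := 34  bus=[BusRdX,Flush]  L0: P0=I P1=M P2=I  mem[L0]=8
11. P1: load  L0  bus=[-]  L0: P0=I P1=M P2=I  mem[L0]=8
12. P1: load  L1  bus=[-]  L1: P0=S P1=O P2=I  mem[L1]=34
13. P0: load  L0  bus=[BusRd]  L0: P0=S P1=O P2=I  mem[L0]=8
14. P1: store L1 := 98  bus=[BusUpgr]  L1: P0=I P1=M P2=I  mem[L1]=34
15. P0: store L1 := 94  bus=[BusRdX,Flush]  L1: P0=M P1=I P2=I  mem[L1]=98
16. P2: store L1 := 34  bus=[BusRdX,Flush]  L1: P0=I P1=I P2=M  mem[L1]=94
17. P1: load  L1  bus=[BusRd]  L1: P0=I P1=S P2=O  mem[L1]=94
18. P2: load  L1  bus=[-]  L1: P0=I P1=S P2=O  mem[L1]=94
19. P0: load  L1  bus=[BusRd]  L1: P0=S P1=S P2=O  mem[L1]=94
20. P0: load  L0  bus=[-]  L0: P0=S P1=O P2=I  mem[L0]=8
21. P2: load  L1  bus=[-]  L1: P0=S P1=S P2=O  mem[L1]=94
22. P2: load  L1  bus=[-]  L1: P0=S P1=S P2=O  mem[L1]=94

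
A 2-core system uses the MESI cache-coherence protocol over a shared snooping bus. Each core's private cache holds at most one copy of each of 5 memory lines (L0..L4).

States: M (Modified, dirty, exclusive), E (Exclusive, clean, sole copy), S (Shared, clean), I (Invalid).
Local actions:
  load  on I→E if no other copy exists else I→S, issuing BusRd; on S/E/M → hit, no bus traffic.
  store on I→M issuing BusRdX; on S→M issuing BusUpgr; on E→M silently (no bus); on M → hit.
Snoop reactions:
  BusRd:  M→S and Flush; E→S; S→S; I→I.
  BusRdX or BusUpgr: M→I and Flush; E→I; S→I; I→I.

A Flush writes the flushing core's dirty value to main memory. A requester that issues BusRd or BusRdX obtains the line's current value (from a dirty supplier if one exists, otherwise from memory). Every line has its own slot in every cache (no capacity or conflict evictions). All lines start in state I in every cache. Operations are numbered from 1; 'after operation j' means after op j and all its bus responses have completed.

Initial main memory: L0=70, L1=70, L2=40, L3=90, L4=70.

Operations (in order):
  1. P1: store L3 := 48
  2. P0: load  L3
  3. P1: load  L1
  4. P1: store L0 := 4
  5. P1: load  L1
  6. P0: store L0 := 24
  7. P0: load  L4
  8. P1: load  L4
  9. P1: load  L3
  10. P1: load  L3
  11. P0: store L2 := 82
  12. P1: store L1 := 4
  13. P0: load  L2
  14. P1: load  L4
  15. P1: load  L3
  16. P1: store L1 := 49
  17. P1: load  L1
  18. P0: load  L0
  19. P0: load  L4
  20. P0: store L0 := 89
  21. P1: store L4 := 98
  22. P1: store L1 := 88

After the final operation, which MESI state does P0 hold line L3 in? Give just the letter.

state = S

  op1 P1: store L3 := 48 → I/M on L3; bus BusRdX; mem=90
  op2 P0: load  L3 → S/S on L3; bus BusRd Flush; mem=48
  op3 P1: load  L1 → I/E on L1; bus BusRd; mem=70
  op4 P1: store L0 := 4 → I/M on L0; bus BusRdX; mem=70
  op5 P1: load  L1 → I/E on L1; bus (none); mem=70
  op6 P0: store L0 := 24 → M/I on L0; bus BusRdX Flush; mem=4
  op7 P0: load  L4 → E/I on L4; bus BusRd; mem=70
  op8 P1: load  L4 → S/S on L4; bus BusRd; mem=70
  op9 P1: load  L3 → S/S on L3; bus (none); mem=48
  op10 P1: load  L3 → S/S on L3; bus (none); mem=48
  op11 P0: store L2 := 82 → M/I on L2; bus BusRdX; mem=40
  op12 P1: store L1 := 4 → I/M on L1; bus (none); mem=70
  op13 P0: load  L2 → M/I on L2; bus (none); mem=40
  op14 P1: load  L4 → S/S on L4; bus (none); mem=70
  op15 P1: load  L3 → S/S on L3; bus (none); mem=48
  op16 P1: store L1 := 49 → I/M on L1; bus (none); mem=70
  op17 P1: load  L1 → I/M on L1; bus (none); mem=70
  op18 P0: load  L0 → M/I on L0; bus (none); mem=4
  op19 P0: load  L4 → S/S on L4; bus (none); mem=70
  op20 P0: store L0 := 89 → M/I on L0; bus (none); mem=4
  op21 P1: store L4 := 98 → I/M on L4; bus BusUpgr; mem=70
  op22 P1: store L1 := 88 → I/M on L1; bus (none); mem=70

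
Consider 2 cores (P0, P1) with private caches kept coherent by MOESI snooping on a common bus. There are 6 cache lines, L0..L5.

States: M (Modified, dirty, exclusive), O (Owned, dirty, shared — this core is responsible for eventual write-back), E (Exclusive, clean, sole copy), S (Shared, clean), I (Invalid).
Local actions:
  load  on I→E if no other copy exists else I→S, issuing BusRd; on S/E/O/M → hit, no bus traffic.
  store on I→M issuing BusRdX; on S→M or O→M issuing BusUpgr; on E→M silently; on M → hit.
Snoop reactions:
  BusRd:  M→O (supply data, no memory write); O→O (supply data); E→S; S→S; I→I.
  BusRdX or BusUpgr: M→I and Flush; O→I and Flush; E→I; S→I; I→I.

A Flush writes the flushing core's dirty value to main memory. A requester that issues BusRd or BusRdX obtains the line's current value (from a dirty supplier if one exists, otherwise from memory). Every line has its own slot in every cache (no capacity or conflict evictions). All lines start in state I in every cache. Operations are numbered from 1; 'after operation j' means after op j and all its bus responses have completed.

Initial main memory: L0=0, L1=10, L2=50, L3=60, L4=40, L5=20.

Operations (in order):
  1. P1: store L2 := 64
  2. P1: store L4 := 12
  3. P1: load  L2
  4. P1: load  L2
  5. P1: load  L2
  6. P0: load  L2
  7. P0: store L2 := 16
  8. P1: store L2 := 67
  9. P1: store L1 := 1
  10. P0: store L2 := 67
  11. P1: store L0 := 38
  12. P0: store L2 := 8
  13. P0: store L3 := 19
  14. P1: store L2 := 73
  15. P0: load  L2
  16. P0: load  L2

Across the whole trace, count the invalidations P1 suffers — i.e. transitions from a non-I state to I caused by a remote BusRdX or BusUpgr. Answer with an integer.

step 1: P1: store L2 := 64  ⟶  IM  (L2)  txn=BusRdX  M[L2]=50
step 2: P1: store L4 := 12  ⟶  IM  (L4)  txn=BusRdX  M[L4]=40
step 3: P1: load  L2  ⟶  IM  (L2)  txn=∅  M[L2]=50
step 4: P1: load  L2  ⟶  IM  (L2)  txn=∅  M[L2]=50
step 5: P1: load  L2  ⟶  IM  (L2)  txn=∅  M[L2]=50
step 6: P0: load  L2  ⟶  SO  (L2)  txn=BusRd  M[L2]=50
step 7: P0: store L2 := 16  ⟶  MI  (L2)  txn=BusUpgr+Flush  M[L2]=64
step 8: P1: store L2 := 67  ⟶  IM  (L2)  txn=BusRdX+Flush  M[L2]=16
step 9: P1: store L1 := 1  ⟶  IM  (L1)  txn=BusRdX  M[L1]=10
step 10: P0: store L2 := 67  ⟶  MI  (L2)  txn=BusRdX+Flush  M[L2]=67
step 11: P1: store L0 := 38  ⟶  IM  (L0)  txn=BusRdX  M[L0]=0
step 12: P0: store L2 := 8  ⟶  MI  (L2)  txn=∅  M[L2]=67
step 13: P0: store L3 := 19  ⟶  MI  (L3)  txn=BusRdX  M[L3]=60
step 14: P1: store L2 := 73  ⟶  IM  (L2)  txn=BusRdX+Flush  M[L2]=8
step 15: P0: load  L2  ⟶  SO  (L2)  txn=BusRd  M[L2]=8
step 16: P0: load  L2  ⟶  SO  (L2)  txn=∅  M[L2]=8

invalidations = 2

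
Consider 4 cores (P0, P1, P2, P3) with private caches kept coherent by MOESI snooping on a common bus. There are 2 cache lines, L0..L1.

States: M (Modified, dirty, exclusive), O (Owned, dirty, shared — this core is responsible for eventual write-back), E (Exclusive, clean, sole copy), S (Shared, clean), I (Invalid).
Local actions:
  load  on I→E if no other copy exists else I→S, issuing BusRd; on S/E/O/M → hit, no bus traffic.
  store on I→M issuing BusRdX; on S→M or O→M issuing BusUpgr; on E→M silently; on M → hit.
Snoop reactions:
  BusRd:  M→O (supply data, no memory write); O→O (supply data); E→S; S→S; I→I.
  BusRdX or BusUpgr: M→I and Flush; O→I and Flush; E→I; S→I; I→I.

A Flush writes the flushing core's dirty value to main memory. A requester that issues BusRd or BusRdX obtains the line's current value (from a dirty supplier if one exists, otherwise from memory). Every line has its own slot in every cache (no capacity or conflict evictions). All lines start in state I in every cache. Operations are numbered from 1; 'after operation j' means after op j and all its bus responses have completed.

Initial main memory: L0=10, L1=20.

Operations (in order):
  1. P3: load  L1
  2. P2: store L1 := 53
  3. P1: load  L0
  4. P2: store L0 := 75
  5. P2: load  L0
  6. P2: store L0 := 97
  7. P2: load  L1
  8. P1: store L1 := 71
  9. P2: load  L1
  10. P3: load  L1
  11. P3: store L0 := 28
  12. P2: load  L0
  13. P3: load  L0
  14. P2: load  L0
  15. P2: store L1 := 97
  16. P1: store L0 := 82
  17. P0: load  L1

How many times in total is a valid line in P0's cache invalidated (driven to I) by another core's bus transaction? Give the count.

1. P3: load  L1  bus=[BusRd]  L1: P0=I P1=I P2=I P3=E  mem[L1]=20
2. P2: store L1 := 53  bus=[BusRdX]  L1: P0=I P1=I P2=M P3=I  mem[L1]=20
3. P1: load  L0  bus=[BusRd]  L0: P0=I P1=E P2=I P3=I  mem[L0]=10
4. P2: store L0 := 75  bus=[BusRdX]  L0: P0=I P1=I P2=M P3=I  mem[L0]=10
5. P2: load  L0  bus=[-]  L0: P0=I P1=I P2=M P3=I  mem[L0]=10
6. P2: store L0 := 97  bus=[-]  L0: P0=I P1=I P2=M P3=I  mem[L0]=10
7. P2: load  L1  bus=[-]  L1: P0=I P1=I P2=M P3=I  mem[L1]=20
8. P1: store L1 := 71  bus=[BusRdX,Flush]  L1: P0=I P1=M P2=I P3=I  mem[L1]=53
9. P2: load  L1  bus=[BusRd]  L1: P0=I P1=O P2=S P3=I  mem[L1]=53
10. P3: load  L1  bus=[BusRd]  L1: P0=I P1=O P2=S P3=S  mem[L1]=53
11. P3: store L0 := 28  bus=[BusRdX,Flush]  L0: P0=I P1=I P2=I P3=M  mem[L0]=97
12. P2: load  L0  bus=[BusRd]  L0: P0=I P1=I P2=S P3=O  mem[L0]=97
13. P3: load  L0  bus=[-]  L0: P0=I P1=I P2=S P3=O  mem[L0]=97
14. P2: load  L0  bus=[-]  L0: P0=I P1=I P2=S P3=O  mem[L0]=97
15. P2: store L1 := 97  bus=[BusUpgr,Flush]  L1: P0=I P1=I P2=M P3=I  mem[L1]=71
16. P1: store L0 := 82  bus=[BusRdX,Flush]  L0: P0=I P1=M P2=I P3=I  mem[L0]=28
17. P0: load  L1  bus=[BusRd]  L1: P0=S P1=I P2=O P3=I  mem[L1]=71

invalidations = 0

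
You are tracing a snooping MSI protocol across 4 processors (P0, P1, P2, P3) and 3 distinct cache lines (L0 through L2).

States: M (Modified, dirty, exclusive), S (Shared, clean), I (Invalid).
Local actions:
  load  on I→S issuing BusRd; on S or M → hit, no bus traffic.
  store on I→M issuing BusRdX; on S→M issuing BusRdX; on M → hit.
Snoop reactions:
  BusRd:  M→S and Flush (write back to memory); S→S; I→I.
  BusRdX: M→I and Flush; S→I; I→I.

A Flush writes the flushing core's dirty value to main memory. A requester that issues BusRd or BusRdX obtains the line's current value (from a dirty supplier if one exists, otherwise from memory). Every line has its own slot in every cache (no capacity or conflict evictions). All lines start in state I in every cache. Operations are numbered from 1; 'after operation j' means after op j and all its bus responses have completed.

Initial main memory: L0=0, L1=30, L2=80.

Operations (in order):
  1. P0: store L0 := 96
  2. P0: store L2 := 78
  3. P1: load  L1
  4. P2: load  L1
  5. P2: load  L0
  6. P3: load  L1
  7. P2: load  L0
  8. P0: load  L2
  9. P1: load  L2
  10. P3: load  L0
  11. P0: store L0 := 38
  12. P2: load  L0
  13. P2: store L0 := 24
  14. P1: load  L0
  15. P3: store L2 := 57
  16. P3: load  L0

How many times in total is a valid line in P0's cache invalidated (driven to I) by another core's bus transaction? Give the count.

invalidations = 2

step 1: P0: store L0 := 96  ⟶  MIII  (L0)  txn=BusRdX  M[L0]=0
step 2: P0: store L2 := 78  ⟶  MIII  (L2)  txn=BusRdX  M[L2]=80
step 3: P1: load  L1  ⟶  ISII  (L1)  txn=BusRd  M[L1]=30
step 4: P2: load  L1  ⟶  ISSI  (L1)  txn=BusRd  M[L1]=30
step 5: P2: load  L0  ⟶  SISI  (L0)  txn=BusRd+Flush  M[L0]=96
step 6: P3: load  L1  ⟶  ISSS  (L1)  txn=BusRd  M[L1]=30
step 7: P2: load  L0  ⟶  SISI  (L0)  txn=∅  M[L0]=96
step 8: P0: load  L2  ⟶  MIII  (L2)  txn=∅  M[L2]=80
step 9: P1: load  L2  ⟶  SSII  (L2)  txn=BusRd+Flush  M[L2]=78
step 10: P3: load  L0  ⟶  SISS  (L0)  txn=BusRd  M[L0]=96
step 11: P0: store L0 := 38  ⟶  MIII  (L0)  txn=BusRdX  M[L0]=96
step 12: P2: load  L0  ⟶  SISI  (L0)  txn=BusRd+Flush  M[L0]=38
step 13: P2: store L0 := 24  ⟶  IIMI  (L0)  txn=BusRdX  M[L0]=38
step 14: P1: load  L0  ⟶  ISSI  (L0)  txn=BusRd+Flush  M[L0]=24
step 15: P3: store L2 := 57  ⟶  IIIM  (L2)  txn=BusRdX  M[L2]=78
step 16: P3: load  L0  ⟶  ISSS  (L0)  txn=BusRd  M[L0]=24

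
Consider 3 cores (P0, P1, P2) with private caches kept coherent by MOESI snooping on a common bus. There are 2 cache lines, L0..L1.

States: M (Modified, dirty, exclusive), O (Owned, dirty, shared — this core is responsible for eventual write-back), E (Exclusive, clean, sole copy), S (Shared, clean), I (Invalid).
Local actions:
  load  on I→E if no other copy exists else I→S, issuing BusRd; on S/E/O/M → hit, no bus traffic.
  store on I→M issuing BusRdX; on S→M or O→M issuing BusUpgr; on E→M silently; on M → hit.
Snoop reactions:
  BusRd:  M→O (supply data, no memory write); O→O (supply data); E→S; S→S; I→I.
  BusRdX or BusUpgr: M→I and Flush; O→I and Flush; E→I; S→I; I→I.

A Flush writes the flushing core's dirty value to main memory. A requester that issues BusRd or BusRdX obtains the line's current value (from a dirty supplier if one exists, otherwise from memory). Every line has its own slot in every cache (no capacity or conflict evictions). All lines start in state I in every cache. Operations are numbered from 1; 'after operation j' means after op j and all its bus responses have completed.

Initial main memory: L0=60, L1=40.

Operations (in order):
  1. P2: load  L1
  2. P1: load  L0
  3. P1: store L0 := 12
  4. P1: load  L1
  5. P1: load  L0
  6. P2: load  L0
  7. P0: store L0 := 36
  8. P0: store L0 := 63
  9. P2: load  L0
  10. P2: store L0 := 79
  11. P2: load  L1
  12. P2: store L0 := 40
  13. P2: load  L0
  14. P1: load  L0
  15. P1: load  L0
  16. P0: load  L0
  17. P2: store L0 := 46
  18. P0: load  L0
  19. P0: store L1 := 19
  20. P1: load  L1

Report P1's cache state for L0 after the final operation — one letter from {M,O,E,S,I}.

state = I

[1] P2: load  L1 | P0:I, P1:I, P2:E(40) | bus: BusRd
[2] P1: load  L0 | P0:I, P1:E(60), P2:I | bus: BusRd
[3] P1: store L0 := 12 | P0:I, P1:M(12), P2:I | bus: none
[4] P1: load  L1 | P0:I, P1:S(40), P2:S(40) | bus: BusRd
[5] P1: load  L0 | P0:I, P1:M(12), P2:I | bus: none
[6] P2: load  L0 | P0:I, P1:O(12), P2:S(12) | bus: BusRd
[7] P0: store L0 := 36 | P0:M(36), P1:I, P2:I | bus: BusRdX,Flush
[8] P0: store L0 := 63 | P0:M(63), P1:I, P2:I | bus: none
[9] P2: load  L0 | P0:O(63), P1:I, P2:S(63) | bus: BusRd
[10] P2: store L0 := 79 | P0:I, P1:I, P2:M(79) | bus: BusUpgr,Flush
[11] P2: load  L1 | P0:I, P1:S(40), P2:S(40) | bus: none
[12] P2: store L0 := 40 | P0:I, P1:I, P2:M(40) | bus: none
[13] P2: load  L0 | P0:I, P1:I, P2:M(40) | bus: none
[14] P1: load  L0 | P0:I, P1:S(40), P2:O(40) | bus: BusRd
[15] P1: load  L0 | P0:I, P1:S(40), P2:O(40) | bus: none
[16] P0: load  L0 | P0:S(40), P1:S(40), P2:O(40) | bus: BusRd
[17] P2: store L0 := 46 | P0:I, P1:I, P2:M(46) | bus: BusUpgr
[18] P0: load  L0 | P0:S(46), P1:I, P2:O(46) | bus: BusRd
[19] P0: store L1 := 19 | P0:M(19), P1:I, P2:I | bus: BusRdX
[20] P1: load  L1 | P0:O(19), P1:S(19), P2:I | bus: BusRd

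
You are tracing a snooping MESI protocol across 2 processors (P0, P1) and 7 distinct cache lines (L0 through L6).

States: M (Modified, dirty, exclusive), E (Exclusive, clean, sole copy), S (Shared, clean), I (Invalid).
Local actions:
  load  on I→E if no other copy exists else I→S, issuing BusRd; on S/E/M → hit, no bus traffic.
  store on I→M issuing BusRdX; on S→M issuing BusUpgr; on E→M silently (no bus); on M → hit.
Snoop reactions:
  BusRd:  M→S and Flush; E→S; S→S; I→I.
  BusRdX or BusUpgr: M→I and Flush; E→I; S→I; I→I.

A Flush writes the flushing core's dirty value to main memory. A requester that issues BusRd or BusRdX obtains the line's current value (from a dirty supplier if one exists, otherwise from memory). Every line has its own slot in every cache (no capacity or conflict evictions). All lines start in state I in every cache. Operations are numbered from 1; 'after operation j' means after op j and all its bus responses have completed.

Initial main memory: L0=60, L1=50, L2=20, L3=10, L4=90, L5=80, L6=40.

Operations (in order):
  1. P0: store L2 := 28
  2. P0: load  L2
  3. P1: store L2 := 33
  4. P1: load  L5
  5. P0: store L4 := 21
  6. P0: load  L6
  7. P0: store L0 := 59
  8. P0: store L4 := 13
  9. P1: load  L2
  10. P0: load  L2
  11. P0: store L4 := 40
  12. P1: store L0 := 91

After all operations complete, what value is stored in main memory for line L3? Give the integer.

memory[L3] = 10

  op1 P0: store L2 := 28 → M/I on L2; bus BusRdX; mem=20
  op2 P0: load  L2 → M/I on L2; bus (none); mem=20
  op3 P1: store L2 := 33 → I/M on L2; bus BusRdX Flush; mem=28
  op4 P1: load  L5 → I/E on L5; bus BusRd; mem=80
  op5 P0: store L4 := 21 → M/I on L4; bus BusRdX; mem=90
  op6 P0: load  L6 → E/I on L6; bus BusRd; mem=40
  op7 P0: store L0 := 59 → M/I on L0; bus BusRdX; mem=60
  op8 P0: store L4 := 13 → M/I on L4; bus (none); mem=90
  op9 P1: load  L2 → I/M on L2; bus (none); mem=28
  op10 P0: load  L2 → S/S on L2; bus BusRd Flush; mem=33
  op11 P0: store L4 := 40 → M/I on L4; bus (none); mem=90
  op12 P1: store L0 := 91 → I/M on L0; bus BusRdX Flush; mem=59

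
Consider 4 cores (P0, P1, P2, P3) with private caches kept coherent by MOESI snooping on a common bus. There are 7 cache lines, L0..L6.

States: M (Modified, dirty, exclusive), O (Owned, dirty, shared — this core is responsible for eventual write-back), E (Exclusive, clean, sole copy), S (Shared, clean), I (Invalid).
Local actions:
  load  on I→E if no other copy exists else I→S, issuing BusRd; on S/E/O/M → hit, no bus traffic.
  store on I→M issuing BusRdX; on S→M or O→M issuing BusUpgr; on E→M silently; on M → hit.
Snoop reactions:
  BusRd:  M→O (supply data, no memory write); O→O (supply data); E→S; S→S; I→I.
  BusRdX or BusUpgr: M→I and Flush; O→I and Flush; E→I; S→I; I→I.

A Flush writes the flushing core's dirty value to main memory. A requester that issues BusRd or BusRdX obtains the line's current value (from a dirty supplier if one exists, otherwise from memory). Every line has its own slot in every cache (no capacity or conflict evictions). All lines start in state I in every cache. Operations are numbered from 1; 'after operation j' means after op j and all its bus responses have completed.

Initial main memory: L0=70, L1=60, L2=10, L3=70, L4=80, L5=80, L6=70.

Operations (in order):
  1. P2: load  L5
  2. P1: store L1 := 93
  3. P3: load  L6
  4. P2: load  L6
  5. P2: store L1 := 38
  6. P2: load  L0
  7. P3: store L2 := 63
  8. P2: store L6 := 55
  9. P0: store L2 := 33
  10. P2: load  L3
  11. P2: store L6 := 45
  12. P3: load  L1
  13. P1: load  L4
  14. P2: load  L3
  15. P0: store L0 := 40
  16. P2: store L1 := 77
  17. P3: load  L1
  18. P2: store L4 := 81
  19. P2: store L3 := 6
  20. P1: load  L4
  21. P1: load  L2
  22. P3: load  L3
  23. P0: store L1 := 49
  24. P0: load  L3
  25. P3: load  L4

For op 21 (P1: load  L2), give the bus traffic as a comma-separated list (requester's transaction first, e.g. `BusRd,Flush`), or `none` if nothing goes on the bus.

bus = BusRd

  op1 P2: load  L5 → I/I/E/I on L5; bus BusRd; mem=80
  op2 P1: store L1 := 93 → I/M/I/I on L1; bus BusRdX; mem=60
  op3 P3: load  L6 → I/I/I/E on L6; bus BusRd; mem=70
  op4 P2: load  L6 → I/I/S/S on L6; bus BusRd; mem=70
  op5 P2: store L1 := 38 → I/I/M/I on L1; bus BusRdX Flush; mem=93
  op6 P2: load  L0 → I/I/E/I on L0; bus BusRd; mem=70
  op7 P3: store L2 := 63 → I/I/I/M on L2; bus BusRdX; mem=10
  op8 P2: store L6 := 55 → I/I/M/I on L6; bus BusUpgr; mem=70
  op9 P0: store L2 := 33 → M/I/I/I on L2; bus BusRdX Flush; mem=63
  op10 P2: load  L3 → I/I/E/I on L3; bus BusRd; mem=70
  op11 P2: store L6 := 45 → I/I/M/I on L6; bus (none); mem=70
  op12 P3: load  L1 → I/I/O/S on L1; bus BusRd; mem=93
  op13 P1: load  L4 → I/E/I/I on L4; bus BusRd; mem=80
  op14 P2: load  L3 → I/I/E/I on L3; bus (none); mem=70
  op15 P0: store L0 := 40 → M/I/I/I on L0; bus BusRdX; mem=70
  op16 P2: store L1 := 77 → I/I/M/I on L1; bus BusUpgr; mem=93
  op17 P3: load  L1 → I/I/O/S on L1; bus BusRd; mem=93
  op18 P2: store L4 := 81 → I/I/M/I on L4; bus BusRdX; mem=80
  op19 P2: store L3 := 6 → I/I/M/I on L3; bus (none); mem=70
  op20 P1: load  L4 → I/S/O/I on L4; bus BusRd; mem=80
  op21 P1: load  L2 → O/S/I/I on L2; bus BusRd; mem=63
  op22 P3: load  L3 → I/I/O/S on L3; bus BusRd; mem=70
  op23 P0: store L1 := 49 → M/I/I/I on L1; bus BusRdX Flush; mem=77
  op24 P0: load  L3 → S/I/O/S on L3; bus BusRd; mem=70
  op25 P3: load  L4 → I/S/O/S on L4; bus BusRd; mem=80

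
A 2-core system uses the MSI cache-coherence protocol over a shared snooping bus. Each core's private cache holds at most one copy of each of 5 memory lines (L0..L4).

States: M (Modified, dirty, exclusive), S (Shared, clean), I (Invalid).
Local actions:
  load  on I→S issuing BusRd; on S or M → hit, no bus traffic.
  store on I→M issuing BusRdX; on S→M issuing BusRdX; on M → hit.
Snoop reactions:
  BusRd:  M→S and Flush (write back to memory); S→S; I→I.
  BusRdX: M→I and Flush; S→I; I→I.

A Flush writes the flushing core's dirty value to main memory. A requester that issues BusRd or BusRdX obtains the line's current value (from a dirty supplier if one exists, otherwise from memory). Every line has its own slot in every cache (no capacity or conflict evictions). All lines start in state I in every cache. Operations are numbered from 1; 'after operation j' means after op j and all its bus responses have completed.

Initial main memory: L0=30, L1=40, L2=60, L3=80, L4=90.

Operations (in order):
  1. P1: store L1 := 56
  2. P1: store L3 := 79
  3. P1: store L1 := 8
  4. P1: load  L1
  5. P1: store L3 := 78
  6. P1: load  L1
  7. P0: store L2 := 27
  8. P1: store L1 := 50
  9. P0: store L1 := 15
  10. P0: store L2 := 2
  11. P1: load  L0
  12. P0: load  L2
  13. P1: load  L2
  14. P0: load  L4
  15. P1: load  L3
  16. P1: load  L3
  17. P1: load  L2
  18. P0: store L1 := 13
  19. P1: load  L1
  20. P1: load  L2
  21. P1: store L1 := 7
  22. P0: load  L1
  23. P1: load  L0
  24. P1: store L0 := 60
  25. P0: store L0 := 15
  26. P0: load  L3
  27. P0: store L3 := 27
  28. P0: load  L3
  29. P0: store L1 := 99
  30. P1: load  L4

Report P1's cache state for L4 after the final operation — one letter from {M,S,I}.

state = S

step 1: P1: store L1 := 56  ⟶  IM  (L1)  txn=BusRdX  M[L1]=40
step 2: P1: store L3 := 79  ⟶  IM  (L3)  txn=BusRdX  M[L3]=80
step 3: P1: store L1 := 8  ⟶  IM  (L1)  txn=∅  M[L1]=40
step 4: P1: load  L1  ⟶  IM  (L1)  txn=∅  M[L1]=40
step 5: P1: store L3 := 78  ⟶  IM  (L3)  txn=∅  M[L3]=80
step 6: P1: load  L1  ⟶  IM  (L1)  txn=∅  M[L1]=40
step 7: P0: store L2 := 27  ⟶  MI  (L2)  txn=BusRdX  M[L2]=60
step 8: P1: store L1 := 50  ⟶  IM  (L1)  txn=∅  M[L1]=40
step 9: P0: store L1 := 15  ⟶  MI  (L1)  txn=BusRdX+Flush  M[L1]=50
step 10: P0: store L2 := 2  ⟶  MI  (L2)  txn=∅  M[L2]=60
step 11: P1: load  L0  ⟶  IS  (L0)  txn=BusRd  M[L0]=30
step 12: P0: load  L2  ⟶  MI  (L2)  txn=∅  M[L2]=60
step 13: P1: load  L2  ⟶  SS  (L2)  txn=BusRd+Flush  M[L2]=2
step 14: P0: load  L4  ⟶  SI  (L4)  txn=BusRd  M[L4]=90
step 15: P1: load  L3  ⟶  IM  (L3)  txn=∅  M[L3]=80
step 16: P1: load  L3  ⟶  IM  (L3)  txn=∅  M[L3]=80
step 17: P1: load  L2  ⟶  SS  (L2)  txn=∅  M[L2]=2
step 18: P0: store L1 := 13  ⟶  MI  (L1)  txn=∅  M[L1]=50
step 19: P1: load  L1  ⟶  SS  (L1)  txn=BusRd+Flush  M[L1]=13
step 20: P1: load  L2  ⟶  SS  (L2)  txn=∅  M[L2]=2
step 21: P1: store L1 := 7  ⟶  IM  (L1)  txn=BusRdX  M[L1]=13
step 22: P0: load  L1  ⟶  SS  (L1)  txn=BusRd+Flush  M[L1]=7
step 23: P1: load  L0  ⟶  IS  (L0)  txn=∅  M[L0]=30
step 24: P1: store L0 := 60  ⟶  IM  (L0)  txn=BusRdX  M[L0]=30
step 25: P0: store L0 := 15  ⟶  MI  (L0)  txn=BusRdX+Flush  M[L0]=60
step 26: P0: load  L3  ⟶  SS  (L3)  txn=BusRd+Flush  M[L3]=78
step 27: P0: store L3 := 27  ⟶  MI  (L3)  txn=BusRdX  M[L3]=78
step 28: P0: load  L3  ⟶  MI  (L3)  txn=∅  M[L3]=78
step 29: P0: store L1 := 99  ⟶  MI  (L1)  txn=BusRdX  M[L1]=7
step 30: P1: load  L4  ⟶  SS  (L4)  txn=BusRd  M[L4]=90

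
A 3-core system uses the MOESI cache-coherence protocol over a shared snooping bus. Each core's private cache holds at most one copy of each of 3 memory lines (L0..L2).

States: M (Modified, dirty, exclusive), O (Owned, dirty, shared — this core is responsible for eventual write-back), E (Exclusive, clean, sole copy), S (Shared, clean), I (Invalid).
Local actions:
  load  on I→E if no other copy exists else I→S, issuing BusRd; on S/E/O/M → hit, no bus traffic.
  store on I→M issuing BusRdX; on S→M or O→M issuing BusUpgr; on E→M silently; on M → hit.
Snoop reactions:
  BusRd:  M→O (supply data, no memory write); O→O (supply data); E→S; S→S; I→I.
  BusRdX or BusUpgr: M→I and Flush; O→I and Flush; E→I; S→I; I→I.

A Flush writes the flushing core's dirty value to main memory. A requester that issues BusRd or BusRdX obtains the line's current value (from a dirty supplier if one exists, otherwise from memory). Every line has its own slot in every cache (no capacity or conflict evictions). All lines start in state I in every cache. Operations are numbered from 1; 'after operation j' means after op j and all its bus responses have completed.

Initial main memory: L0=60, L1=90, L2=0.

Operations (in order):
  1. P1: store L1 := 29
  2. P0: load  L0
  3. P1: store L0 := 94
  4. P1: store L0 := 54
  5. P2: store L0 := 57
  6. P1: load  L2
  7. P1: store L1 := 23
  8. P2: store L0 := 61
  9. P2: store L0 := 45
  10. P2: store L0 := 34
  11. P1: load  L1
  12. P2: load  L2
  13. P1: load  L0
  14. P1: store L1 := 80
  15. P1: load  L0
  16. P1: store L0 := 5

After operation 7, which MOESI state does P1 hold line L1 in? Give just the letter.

step 1: P1: store L1 := 29  ⟶  IMI  (L1)  txn=BusRdX  M[L1]=90
step 2: P0: load  L0  ⟶  EII  (L0)  txn=BusRd  M[L0]=60
step 3: P1: store L0 := 94  ⟶  IMI  (L0)  txn=BusRdX  M[L0]=60
step 4: P1: store L0 := 54  ⟶  IMI  (L0)  txn=∅  M[L0]=60
step 5: P2: store L0 := 57  ⟶  IIM  (L0)  txn=BusRdX+Flush  M[L0]=54
step 6: P1: load  L2  ⟶  IEI  (L2)  txn=BusRd  M[L2]=0
step 7: P1: store L1 := 23  ⟶  IMI  (L1)  txn=∅  M[L1]=90
step 8: P2: store L0 := 61  ⟶  IIM  (L0)  txn=∅  M[L0]=54
step 9: P2: store L0 := 45  ⟶  IIM  (L0)  txn=∅  M[L0]=54
step 10: P2: store L0 := 34  ⟶  IIM  (L0)  txn=∅  M[L0]=54
step 11: P1: load  L1  ⟶  IMI  (L1)  txn=∅  M[L1]=90
step 12: P2: load  L2  ⟶  ISS  (L2)  txn=BusRd  M[L2]=0
step 13: P1: load  L0  ⟶  ISO  (L0)  txn=BusRd  M[L0]=54
step 14: P1: store L1 := 80  ⟶  IMI  (L1)  txn=∅  M[L1]=90
step 15: P1: load  L0  ⟶  ISO  (L0)  txn=∅  M[L0]=54
step 16: P1: store L0 := 5  ⟶  IMI  (L0)  txn=BusUpgr+Flush  M[L0]=34

state = M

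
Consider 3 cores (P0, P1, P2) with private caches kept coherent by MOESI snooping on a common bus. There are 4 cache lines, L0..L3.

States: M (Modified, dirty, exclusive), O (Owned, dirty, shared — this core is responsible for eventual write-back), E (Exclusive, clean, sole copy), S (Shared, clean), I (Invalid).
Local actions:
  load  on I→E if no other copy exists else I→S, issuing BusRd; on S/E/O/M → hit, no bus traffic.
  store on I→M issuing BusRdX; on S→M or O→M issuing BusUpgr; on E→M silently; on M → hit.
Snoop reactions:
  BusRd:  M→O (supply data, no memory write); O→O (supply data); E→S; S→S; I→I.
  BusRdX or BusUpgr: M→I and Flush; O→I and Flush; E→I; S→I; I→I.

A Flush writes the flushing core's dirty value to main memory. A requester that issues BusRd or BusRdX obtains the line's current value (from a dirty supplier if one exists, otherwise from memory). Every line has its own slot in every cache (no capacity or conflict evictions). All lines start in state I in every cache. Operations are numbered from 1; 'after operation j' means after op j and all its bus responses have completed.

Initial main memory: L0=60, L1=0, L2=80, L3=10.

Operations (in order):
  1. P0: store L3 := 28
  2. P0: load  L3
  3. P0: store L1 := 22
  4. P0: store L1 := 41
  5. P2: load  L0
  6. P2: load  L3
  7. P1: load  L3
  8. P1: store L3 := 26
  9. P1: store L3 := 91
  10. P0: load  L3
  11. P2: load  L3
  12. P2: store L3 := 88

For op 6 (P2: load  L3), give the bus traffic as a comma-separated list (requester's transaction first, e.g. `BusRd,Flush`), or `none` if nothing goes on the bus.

[1] P0: store L3 := 28 | P0:M(28), P1:I, P2:I | bus: BusRdX
[2] P0: load  L3 | P0:M(28), P1:I, P2:I | bus: none
[3] P0: store L1 := 22 | P0:M(22), P1:I, P2:I | bus: BusRdX
[4] P0: store L1 := 41 | P0:M(41), P1:I, P2:I | bus: none
[5] P2: load  L0 | P0:I, P1:I, P2:E(60) | bus: BusRd
[6] P2: load  L3 | P0:O(28), P1:I, P2:S(28) | bus: BusRd
[7] P1: load  L3 | P0:O(28), P1:S(28), P2:S(28) | bus: BusRd
[8] P1: store L3 := 26 | P0:I, P1:M(26), P2:I | bus: BusUpgr,Flush
[9] P1: store L3 := 91 | P0:I, P1:M(91), P2:I | bus: none
[10] P0: load  L3 | P0:S(91), P1:O(91), P2:I | bus: BusRd
[11] P2: load  L3 | P0:S(91), P1:O(91), P2:S(91) | bus: BusRd
[12] P2: store L3 := 88 | P0:I, P1:I, P2:M(88) | bus: BusUpgr,Flush

bus = BusRd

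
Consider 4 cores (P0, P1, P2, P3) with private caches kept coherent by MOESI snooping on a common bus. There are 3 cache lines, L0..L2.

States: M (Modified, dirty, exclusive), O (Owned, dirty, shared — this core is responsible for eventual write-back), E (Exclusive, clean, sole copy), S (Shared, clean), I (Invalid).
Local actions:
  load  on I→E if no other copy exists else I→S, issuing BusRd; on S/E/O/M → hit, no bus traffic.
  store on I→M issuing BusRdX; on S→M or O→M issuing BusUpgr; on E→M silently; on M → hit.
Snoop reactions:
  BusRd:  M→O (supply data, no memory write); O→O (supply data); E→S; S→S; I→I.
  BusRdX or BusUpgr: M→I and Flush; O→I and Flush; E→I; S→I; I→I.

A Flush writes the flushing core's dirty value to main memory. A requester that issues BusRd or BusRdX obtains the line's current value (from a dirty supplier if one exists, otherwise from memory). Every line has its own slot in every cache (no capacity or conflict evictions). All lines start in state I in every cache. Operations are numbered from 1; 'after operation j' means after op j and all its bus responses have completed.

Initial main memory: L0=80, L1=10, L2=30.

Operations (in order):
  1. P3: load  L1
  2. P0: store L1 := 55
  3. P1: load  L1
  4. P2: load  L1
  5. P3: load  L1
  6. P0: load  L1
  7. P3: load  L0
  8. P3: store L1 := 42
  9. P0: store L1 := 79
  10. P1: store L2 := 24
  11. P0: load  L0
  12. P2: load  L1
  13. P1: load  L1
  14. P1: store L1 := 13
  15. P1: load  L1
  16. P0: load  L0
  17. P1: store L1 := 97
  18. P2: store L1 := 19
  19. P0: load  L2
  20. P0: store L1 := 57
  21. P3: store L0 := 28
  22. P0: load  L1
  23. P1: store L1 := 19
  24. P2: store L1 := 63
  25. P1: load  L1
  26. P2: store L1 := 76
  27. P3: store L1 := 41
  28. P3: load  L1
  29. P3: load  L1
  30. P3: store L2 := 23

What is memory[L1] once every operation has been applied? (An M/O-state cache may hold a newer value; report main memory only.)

memory[L1] = 76

1. P3: load  L1  bus=[BusRd]  L1: P0=I P1=I P2=I P3=E  mem[L1]=10
2. P0: store L1 := 55  bus=[BusRdX]  L1: P0=M P1=I P2=I P3=I  mem[L1]=10
3. P1: load  L1  bus=[BusRd]  L1: P0=O P1=S P2=I P3=I  mem[L1]=10
4. P2: load  L1  bus=[BusRd]  L1: P0=O P1=S P2=S P3=I  mem[L1]=10
5. P3: load  L1  bus=[BusRd]  L1: P0=O P1=S P2=S P3=S  mem[L1]=10
6. P0: load  L1  bus=[-]  L1: P0=O P1=S P2=S P3=S  mem[L1]=10
7. P3: load  L0  bus=[BusRd]  L0: P0=I P1=I P2=I P3=E  mem[L0]=80
8. P3: store L1 := 42  bus=[BusUpgr,Flush]  L1: P0=I P1=I P2=I P3=M  mem[L1]=55
9. P0: store L1 := 79  bus=[BusRdX,Flush]  L1: P0=M P1=I P2=I P3=I  mem[L1]=42
10. P1: store L2 := 24  bus=[BusRdX]  L2: P0=I P1=M P2=I P3=I  mem[L2]=30
11. P0: load  L0  bus=[BusRd]  L0: P0=S P1=I P2=I P3=S  mem[L0]=80
12. P2: load  L1  bus=[BusRd]  L1: P0=O P1=I P2=S P3=I  mem[L1]=42
13. P1: load  L1  bus=[BusRd]  L1: P0=O P1=S P2=S P3=I  mem[L1]=42
14. P1: store L1 := 13  bus=[BusUpgr,Flush]  L1: P0=I P1=M P2=I P3=I  mem[L1]=79
15. P1: load  L1  bus=[-]  L1: P0=I P1=M P2=I P3=I  mem[L1]=79
16. P0: load  L0  bus=[-]  L0: P0=S P1=I P2=I P3=S  mem[L0]=80
17. P1: store L1 := 97  bus=[-]  L1: P0=I P1=M P2=I P3=I  mem[L1]=79
18. P2: store L1 := 19  bus=[BusRdX,Flush]  L1: P0=I P1=I P2=M P3=I  mem[L1]=97
19. P0: load  L2  bus=[BusRd]  L2: P0=S P1=O P2=I P3=I  mem[L2]=30
20. P0: store L1 := 57  bus=[BusRdX,Flush]  L1: P0=M P1=I P2=I P3=I  mem[L1]=19
21. P3: store L0 := 28  bus=[BusUpgr]  L0: P0=I P1=I P2=I P3=M  mem[L0]=80
22. P0: load  L1  bus=[-]  L1: P0=M P1=I P2=I P3=I  mem[L1]=19
23. P1: store L1 := 19  bus=[BusRdX,Flush]  L1: P0=I P1=M P2=I P3=I  mem[L1]=57
24. P2: store L1 := 63  bus=[BusRdX,Flush]  L1: P0=I P1=I P2=M P3=I  mem[L1]=19
25. P1: load  L1  bus=[BusRd]  L1: P0=I P1=S P2=O P3=I  mem[L1]=19
26. P2: store L1 := 76  bus=[BusUpgr]  L1: P0=I P1=I P2=M P3=I  mem[L1]=19
27. P3: store L1 := 41  bus=[BusRdX,Flush]  L1: P0=I P1=I P2=I P3=M  mem[L1]=76
28. P3: load  L1  bus=[-]  L1: P0=I P1=I P2=I P3=M  mem[L1]=76
29. P3: load  L1  bus=[-]  L1: P0=I P1=I P2=I P3=M  mem[L1]=76
30. P3: store L2 := 23  bus=[BusRdX,Flush]  L2: P0=I P1=I P2=I P3=M  mem[L2]=24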